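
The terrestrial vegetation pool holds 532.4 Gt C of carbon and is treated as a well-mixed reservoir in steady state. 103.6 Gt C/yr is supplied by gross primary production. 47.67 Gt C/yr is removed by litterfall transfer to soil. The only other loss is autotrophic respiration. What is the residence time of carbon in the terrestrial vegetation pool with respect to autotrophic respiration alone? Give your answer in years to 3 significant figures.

At steady state ΣF_in = ΣF_out.
ΣF_in = 103.60 Gt C/yr.
Autotrophic respiration flux = ΣF_in − (47.67) = 103.60 − 47.67 = 55.93 Gt C/yr.
τ = M / F = 532.4 / 55.93 = 9.519 yr.

9.52 yr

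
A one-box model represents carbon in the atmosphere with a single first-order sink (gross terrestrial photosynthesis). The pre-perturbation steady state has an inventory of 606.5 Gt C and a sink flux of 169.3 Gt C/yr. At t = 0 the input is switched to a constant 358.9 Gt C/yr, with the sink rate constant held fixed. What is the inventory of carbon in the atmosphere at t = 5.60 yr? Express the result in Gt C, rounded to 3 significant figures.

τ = M₀/F₀ = 606.5/169.3 = 3.582 yr; rate constant k = 1/τ.
New steady state M_∞ = F₁/k = F₁·τ = 358.9 × 3.582 = 1285.7 Gt C.
M(t) = M_∞ + (M₀ − M_∞)·e^(−t/τ); t/τ = 5.60/3.582 = 1.563, so e^(−t/τ) = 0.2095.
M(t) = 1285.7 − 679.2 × 0.2095 = 1143.4 Gt C.

1140 Gt C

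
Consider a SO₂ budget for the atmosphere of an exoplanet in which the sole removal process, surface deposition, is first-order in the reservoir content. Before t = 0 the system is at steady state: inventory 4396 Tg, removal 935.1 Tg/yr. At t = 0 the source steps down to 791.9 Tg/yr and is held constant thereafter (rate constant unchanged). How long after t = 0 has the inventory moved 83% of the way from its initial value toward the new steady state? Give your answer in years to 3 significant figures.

8.33 yr

τ = M₀/F₀ = 4396/935.1 = 4.701 yr.
The remaining gap fraction is e^(−t/τ); 83% covered ⇒ e^(−t/τ) = 0.170.
t = −τ ln(0.170) = 4.701 × 1.772 = 8.330 yr.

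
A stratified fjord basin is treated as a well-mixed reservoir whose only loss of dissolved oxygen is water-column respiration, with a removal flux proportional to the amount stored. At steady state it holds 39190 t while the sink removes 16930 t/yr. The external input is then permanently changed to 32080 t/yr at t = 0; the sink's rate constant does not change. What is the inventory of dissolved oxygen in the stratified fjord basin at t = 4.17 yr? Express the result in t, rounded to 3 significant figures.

68500 t

Residence time τ = M₀/F₀ = 2.315 yr. The eventual steady state is M_∞ = M₀·(F₁/F₀) = 39190 × 32080/16930 = 74260 t.
The anomaly ΔM(t) = M(t) − M_∞ decays as ΔM₀·e^(−t/τ) with ΔM₀ = 39190 − 74260 = −35070 t.
At t = 4.17 yr, e^(−t/τ) = e^(−1.801) = 0.1651, so ΔM = −5789 t and M = 74260 − 5789 = 68471 t.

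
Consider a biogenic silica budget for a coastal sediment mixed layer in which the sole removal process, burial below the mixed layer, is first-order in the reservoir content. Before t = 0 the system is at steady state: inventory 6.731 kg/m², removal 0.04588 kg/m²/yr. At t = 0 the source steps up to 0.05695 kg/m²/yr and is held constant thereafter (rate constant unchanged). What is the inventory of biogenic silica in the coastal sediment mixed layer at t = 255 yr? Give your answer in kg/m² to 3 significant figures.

Residence time τ = M₀/F₀ = 146.7 yr. The eventual steady state is M_∞ = M₀·(F₁/F₀) = 6.731 × 0.05695/0.04588 = 8.3551 kg/m².
The anomaly ΔM(t) = M(t) − M_∞ decays as ΔM₀·e^(−t/τ) with ΔM₀ = 6.731 − 8.3551 = −1.624 kg/m².
At t = 255 yr, e^(−t/τ) = e^(−1.738) = 0.1758, so ΔM = −0.2856 kg/m² and M = 8.3551 − 0.2856 = 8.0695 kg/m².

8.07 kg/m²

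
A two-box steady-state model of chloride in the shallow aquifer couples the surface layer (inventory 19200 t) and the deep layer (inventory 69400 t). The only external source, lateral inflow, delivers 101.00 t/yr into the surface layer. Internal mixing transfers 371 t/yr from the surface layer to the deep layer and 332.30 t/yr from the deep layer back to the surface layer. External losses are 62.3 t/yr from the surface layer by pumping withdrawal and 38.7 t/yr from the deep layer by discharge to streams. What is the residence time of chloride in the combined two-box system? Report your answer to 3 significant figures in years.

877 yr

For the system as a whole, the A↔B exchange is internal and contributes nothing to the throughput; only the external sinks remove mass.
M_total = 19200 + 69400 = 88600 t.
ΣF_external_out = 62.3 + 38.7 = 101.00 t/yr.
τ = M_total / ΣF_ext = 88600 / 101.00 = 877.2 yr.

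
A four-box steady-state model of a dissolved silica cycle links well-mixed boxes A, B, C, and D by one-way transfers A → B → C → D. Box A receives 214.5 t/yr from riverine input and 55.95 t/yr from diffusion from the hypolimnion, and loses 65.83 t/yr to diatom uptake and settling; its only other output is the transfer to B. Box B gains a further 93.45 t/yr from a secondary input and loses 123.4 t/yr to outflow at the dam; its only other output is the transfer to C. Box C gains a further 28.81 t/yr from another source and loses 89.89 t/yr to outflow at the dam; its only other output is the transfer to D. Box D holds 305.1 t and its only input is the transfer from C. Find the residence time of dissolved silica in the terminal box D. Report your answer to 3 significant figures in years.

2.69 yr

Box A: F(A→B) = (214.5 + 55.95) − 65.83 = 204.62 t/yr.
Box B: F(B→C) = (204.62 + 93.45) − 123.4 = 174.67 t/yr.
Box C: F(C→D) = (174.67 + 28.81) − 89.89 = 113.59 t/yr.
Box D throughput = its input = 113.59 t/yr; τ = 305.1 / 113.59 = 2.686 yr.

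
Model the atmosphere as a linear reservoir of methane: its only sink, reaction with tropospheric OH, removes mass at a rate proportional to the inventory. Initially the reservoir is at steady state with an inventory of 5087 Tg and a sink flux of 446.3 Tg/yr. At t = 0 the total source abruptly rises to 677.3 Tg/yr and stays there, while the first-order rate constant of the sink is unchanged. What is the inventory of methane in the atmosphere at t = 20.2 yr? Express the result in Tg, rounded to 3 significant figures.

7270 Tg

τ = M₀/F₀ = 5087/446.3 = 11.40 yr; rate constant k = 1/τ.
New steady state M_∞ = F₁/k = F₁·τ = 677.3 × 11.40 = 7720.0 Tg.
M(t) = M_∞ + (M₀ − M_∞)·e^(−t/τ); t/τ = 20.2/11.40 = 1.772, so e^(−t/τ) = 0.1700.
M(t) = 7720.0 − 2633 × 0.1700 = 7272.5 Tg.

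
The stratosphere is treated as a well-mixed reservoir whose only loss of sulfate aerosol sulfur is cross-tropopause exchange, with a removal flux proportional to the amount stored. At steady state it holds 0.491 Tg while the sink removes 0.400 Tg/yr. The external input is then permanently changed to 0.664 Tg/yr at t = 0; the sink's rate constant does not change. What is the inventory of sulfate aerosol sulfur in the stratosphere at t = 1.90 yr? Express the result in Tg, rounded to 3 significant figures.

The sink rate constant is k = F₀/M₀ = 0.400/0.491 = 0.8147 yr⁻¹.
Solving dM/dt = F₁ − kM with M(0) = M₀ gives M(t) = F₁/k + (M₀ − F₁/k)·e^(−kt).
F₁/k = 0.664/0.8147 = 0.81506 Tg; kt = 0.8147 × 1.90 = 1.548, e^(−kt) = 0.2127.
M(1.90) = 0.81506 + (0.491 − 0.81506) × 0.2127 = 0.81506 − 0.06893 = 0.74613 Tg.

0.746 Tg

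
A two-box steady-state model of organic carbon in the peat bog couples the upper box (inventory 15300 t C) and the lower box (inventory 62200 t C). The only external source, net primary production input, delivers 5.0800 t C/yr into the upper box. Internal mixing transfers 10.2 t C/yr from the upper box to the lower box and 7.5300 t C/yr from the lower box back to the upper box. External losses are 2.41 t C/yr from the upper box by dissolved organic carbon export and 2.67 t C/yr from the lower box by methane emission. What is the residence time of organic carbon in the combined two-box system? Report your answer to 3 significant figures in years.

For the system as a whole, the A↔B exchange is internal and contributes nothing to the throughput; only the external sinks remove mass.
M_total = 15300 + 62200 = 77500 t C.
ΣF_external_out = 2.41 + 2.67 = 5.0800 t C/yr.
τ = M_total / ΣF_ext = 77500 / 5.0800 = 15260 yr.

15300 yr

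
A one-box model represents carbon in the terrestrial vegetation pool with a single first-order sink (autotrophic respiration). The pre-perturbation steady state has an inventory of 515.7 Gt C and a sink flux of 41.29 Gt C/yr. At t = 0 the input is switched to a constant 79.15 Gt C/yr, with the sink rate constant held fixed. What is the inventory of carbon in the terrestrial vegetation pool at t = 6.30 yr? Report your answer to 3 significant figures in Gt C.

τ = M₀/F₀ = 515.7/41.29 = 12.49 yr; rate constant k = 1/τ.
New steady state M_∞ = F₁/k = F₁·τ = 79.15 × 12.49 = 988.56 Gt C.
M(t) = M_∞ + (M₀ − M_∞)·e^(−t/τ); t/τ = 6.30/12.49 = 0.5044, so e^(−t/τ) = 0.6039.
M(t) = 988.56 − 472.9 × 0.6039 = 703.02 Gt C.

703 Gt C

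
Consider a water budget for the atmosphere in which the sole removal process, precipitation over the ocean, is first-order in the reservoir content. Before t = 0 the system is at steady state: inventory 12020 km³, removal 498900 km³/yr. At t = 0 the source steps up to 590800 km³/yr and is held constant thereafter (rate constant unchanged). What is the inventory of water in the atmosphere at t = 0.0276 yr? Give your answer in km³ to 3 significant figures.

13500 km³

τ = M₀/F₀ = 12020/498900 = 0.02409 yr; rate constant k = 1/τ.
New steady state M_∞ = F₁/k = F₁·τ = 590800 × 0.02409 = 14234 km³.
M(t) = M_∞ + (M₀ − M_∞)·e^(−t/τ); t/τ = 0.0276/0.02409 = 1.146, so e^(−t/τ) = 0.3180.
M(t) = 14234 − 2214 × 0.3180 = 13530 km³.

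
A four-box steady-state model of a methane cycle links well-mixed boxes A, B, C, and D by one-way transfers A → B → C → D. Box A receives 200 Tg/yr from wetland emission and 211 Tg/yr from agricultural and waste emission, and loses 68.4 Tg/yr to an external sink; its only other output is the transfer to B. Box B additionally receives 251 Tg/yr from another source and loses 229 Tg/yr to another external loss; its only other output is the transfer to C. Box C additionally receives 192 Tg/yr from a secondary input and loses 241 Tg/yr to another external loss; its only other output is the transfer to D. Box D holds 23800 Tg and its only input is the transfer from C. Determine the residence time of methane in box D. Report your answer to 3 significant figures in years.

75.4 yr

Box A: F(A→B) = (200 + 211) − 68.4 = 342.60 Tg/yr.
Box B: F(B→C) = (342.60 + 251) − 229 = 364.60 Tg/yr.
Box C: F(C→D) = (364.60 + 192) − 241 = 315.60 Tg/yr.
Box D throughput = its input = 315.60 Tg/yr; τ = 23800 / 315.60 = 75.41 yr.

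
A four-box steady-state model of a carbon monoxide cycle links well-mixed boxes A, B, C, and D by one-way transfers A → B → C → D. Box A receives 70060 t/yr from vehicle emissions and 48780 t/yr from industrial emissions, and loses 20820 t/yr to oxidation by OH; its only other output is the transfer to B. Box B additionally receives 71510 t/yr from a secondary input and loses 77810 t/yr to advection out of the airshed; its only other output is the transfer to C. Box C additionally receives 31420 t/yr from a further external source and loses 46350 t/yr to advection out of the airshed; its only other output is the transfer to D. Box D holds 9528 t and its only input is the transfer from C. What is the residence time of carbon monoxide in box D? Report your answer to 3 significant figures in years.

0.124 yr

Box A: F(A→B) = (70060 + 48780) − 20820 = 98020 t/yr.
Box B: F(B→C) = (98020 + 71510) − 77810 = 91720 t/yr.
Box C: F(C→D) = (91720 + 31420) − 46350 = 76790 t/yr.
Box D throughput = its input = 76790 t/yr; τ = 9528 / 76790 = 0.1241 yr.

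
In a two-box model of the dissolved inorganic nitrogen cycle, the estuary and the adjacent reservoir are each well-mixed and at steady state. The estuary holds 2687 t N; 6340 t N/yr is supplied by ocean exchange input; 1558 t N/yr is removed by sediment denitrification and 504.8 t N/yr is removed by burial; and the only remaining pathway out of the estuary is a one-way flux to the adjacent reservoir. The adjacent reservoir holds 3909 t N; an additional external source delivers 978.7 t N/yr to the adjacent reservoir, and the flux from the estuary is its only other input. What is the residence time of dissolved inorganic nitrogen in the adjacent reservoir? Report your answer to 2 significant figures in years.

Balance the estuary: ΣF_in = 6340.0 t N/yr.
Flux to the adjacent reservoir = ΣF_in − (1558 + 504.8) = 4277.2 t N/yr.
Total input to the adjacent reservoir = 4277.2 + 978.7 = 5255.9 t N/yr; at steady state this equals its total output.
τ = M / F = 3909 / 5255.9 = 0.7437 yr.

0.74 yr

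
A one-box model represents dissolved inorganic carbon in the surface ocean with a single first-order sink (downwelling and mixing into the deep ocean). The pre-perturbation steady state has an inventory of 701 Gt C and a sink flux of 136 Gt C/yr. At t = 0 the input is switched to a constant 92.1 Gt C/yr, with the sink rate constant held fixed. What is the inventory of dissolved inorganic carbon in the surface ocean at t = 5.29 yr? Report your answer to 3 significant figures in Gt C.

556 Gt C

Residence time τ = M₀/F₀ = 5.154 yr. The eventual steady state is M_∞ = M₀·(F₁/F₀) = 701 × 92.1/136 = 474.72 Gt C.
The anomaly ΔM(t) = M(t) − M_∞ decays as ΔM₀·e^(−t/τ) with ΔM₀ = 701 − 474.72 = 226.3 Gt C.
At t = 5.29 yr, e^(−t/τ) = e^(−1.026) = 0.3583, so ΔM = 81.08 Gt C and M = 474.72 + 81.08 = 555.80 Gt C.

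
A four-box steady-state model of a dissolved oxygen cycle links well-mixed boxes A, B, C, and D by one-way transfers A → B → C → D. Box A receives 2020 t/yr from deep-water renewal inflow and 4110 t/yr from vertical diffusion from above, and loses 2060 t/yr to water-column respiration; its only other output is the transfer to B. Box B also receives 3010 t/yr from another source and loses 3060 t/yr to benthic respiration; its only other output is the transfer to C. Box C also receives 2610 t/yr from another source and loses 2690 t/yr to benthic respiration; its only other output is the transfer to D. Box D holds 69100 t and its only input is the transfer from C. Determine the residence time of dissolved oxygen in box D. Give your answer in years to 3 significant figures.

Box A: F(A→B) = (2020 + 4110) − 2060 = 4070.0 t/yr.
Box B: F(B→C) = (4070.0 + 3010) − 3060 = 4020.0 t/yr.
Box C: F(C→D) = (4020.0 + 2610) − 2690 = 3940.0 t/yr.
Box D throughput = its input = 3940.0 t/yr; τ = 69100 / 3940.0 = 17.54 yr.

17.5 yr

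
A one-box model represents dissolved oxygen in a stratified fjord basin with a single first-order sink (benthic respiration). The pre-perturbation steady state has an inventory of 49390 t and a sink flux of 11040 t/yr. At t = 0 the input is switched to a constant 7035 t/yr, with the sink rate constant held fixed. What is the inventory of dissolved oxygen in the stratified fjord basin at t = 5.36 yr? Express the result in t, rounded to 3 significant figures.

36900 t

Residence time τ = M₀/F₀ = 4.474 yr. The eventual steady state is M_∞ = M₀·(F₁/F₀) = 49390 × 7035/11040 = 31473 t.
The anomaly ΔM(t) = M(t) − M_∞ decays as ΔM₀·e^(−t/τ) with ΔM₀ = 49390 − 31473 = 17920 t.
At t = 5.36 yr, e^(−t/τ) = e^(−1.198) = 0.3018, so ΔM = 5407 t and M = 31473 + 5407 = 36880 t.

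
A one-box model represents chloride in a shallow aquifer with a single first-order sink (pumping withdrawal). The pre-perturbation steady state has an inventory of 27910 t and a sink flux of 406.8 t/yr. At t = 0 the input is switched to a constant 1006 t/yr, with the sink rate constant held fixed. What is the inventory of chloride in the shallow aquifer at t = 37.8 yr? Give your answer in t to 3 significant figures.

45300 t

τ = M₀/F₀ = 27910/406.8 = 68.61 yr; rate constant k = 1/τ.
New steady state M_∞ = F₁/k = F₁·τ = 1006 × 68.61 = 69020 t.
M(t) = M_∞ + (M₀ − M_∞)·e^(−t/τ); t/τ = 37.8/68.61 = 0.5510, so e^(−t/τ) = 0.5764.
M(t) = 69020 − 41110 × 0.5764 = 45324 t.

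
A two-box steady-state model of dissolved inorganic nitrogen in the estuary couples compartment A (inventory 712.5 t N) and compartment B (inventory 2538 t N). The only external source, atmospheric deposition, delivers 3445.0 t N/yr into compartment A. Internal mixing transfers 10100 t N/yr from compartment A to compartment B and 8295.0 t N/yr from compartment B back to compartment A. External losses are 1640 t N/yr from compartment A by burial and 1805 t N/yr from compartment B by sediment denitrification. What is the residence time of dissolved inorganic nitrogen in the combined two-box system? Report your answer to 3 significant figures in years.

0.944 yr

Treat the two boxes together as one reservoir: the mixing fluxes between them are internal recycling, so τ = ΣM / Σ(external losses).
M_total = 712.5 + 2538 = 3250.5 t N.
ΣF_external_out = 1640 + 1805 = 3445.0 t N/yr.
τ = M_total / ΣF_ext = 3250.5 / 3445.0 = 0.9435 yr.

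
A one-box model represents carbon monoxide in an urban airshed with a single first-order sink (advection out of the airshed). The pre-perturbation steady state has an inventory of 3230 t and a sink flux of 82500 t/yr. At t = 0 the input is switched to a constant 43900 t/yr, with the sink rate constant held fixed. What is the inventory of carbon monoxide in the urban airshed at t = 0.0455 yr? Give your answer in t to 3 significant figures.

Residence time τ = M₀/F₀ = 0.03915 yr. The eventual steady state is M_∞ = M₀·(F₁/F₀) = 3230 × 43900/82500 = 1718.8 t.
The anomaly ΔM(t) = M(t) − M_∞ decays as ΔM₀·e^(−t/τ) with ΔM₀ = 3230 − 1718.8 = 1511 t.
At t = 0.0455 yr, e^(−t/τ) = e^(−1.162) = 0.3128, so ΔM = 472.7 t and M = 1718.8 + 472.7 = 2191.5 t.

2190 t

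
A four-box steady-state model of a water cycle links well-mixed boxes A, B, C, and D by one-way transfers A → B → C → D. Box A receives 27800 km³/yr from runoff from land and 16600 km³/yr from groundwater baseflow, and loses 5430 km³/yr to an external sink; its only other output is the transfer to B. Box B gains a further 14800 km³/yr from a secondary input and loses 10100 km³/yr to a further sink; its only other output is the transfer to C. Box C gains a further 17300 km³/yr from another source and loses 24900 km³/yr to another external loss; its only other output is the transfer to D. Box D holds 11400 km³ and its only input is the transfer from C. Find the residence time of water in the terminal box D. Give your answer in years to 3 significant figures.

0.316 yr

Box A: F(A→B) = (27800 + 16600) − 5430 = 38970 km³/yr.
Box B: F(B→C) = (38970 + 14800) − 10100 = 43670 km³/yr.
Box C: F(C→D) = (43670 + 17300) − 24900 = 36070 km³/yr.
Box D throughput = its input = 36070 km³/yr; τ = 11400 / 36070 = 0.3161 yr.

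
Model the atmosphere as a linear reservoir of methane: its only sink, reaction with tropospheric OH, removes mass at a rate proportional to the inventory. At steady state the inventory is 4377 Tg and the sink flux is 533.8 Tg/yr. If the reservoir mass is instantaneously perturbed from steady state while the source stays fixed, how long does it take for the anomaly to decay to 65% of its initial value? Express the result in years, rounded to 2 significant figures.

3.5 yr

For a linear reservoir the anomaly decays as exp(−t/τ) with τ = M/F = 4377/533.8 = 8.200 yr.
exp(−t/τ) = 0.65 ⇒ t = −τ ln(0.65) = 8.200 × 0.4308 = 3.532 yr.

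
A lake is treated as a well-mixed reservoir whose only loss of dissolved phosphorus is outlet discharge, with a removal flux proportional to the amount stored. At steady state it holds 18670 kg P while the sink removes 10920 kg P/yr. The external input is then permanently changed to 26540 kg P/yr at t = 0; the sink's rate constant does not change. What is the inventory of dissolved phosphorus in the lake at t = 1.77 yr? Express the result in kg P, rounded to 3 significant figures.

The sink rate constant is k = F₀/M₀ = 10920/18670 = 0.5849 yr⁻¹.
Solving dM/dt = F₁ − kM with M(0) = M₀ gives M(t) = F₁/k + (M₀ − F₁/k)·e^(−kt).
F₁/k = 26540/0.5849 = 45376 kg P; kt = 0.5849 × 1.77 = 1.035, e^(−kt) = 0.3551.
M(1.77) = 45376 + (18670 − 45376) × 0.3551 = 45376 − 9484 = 35892 kg P.

35900 kg P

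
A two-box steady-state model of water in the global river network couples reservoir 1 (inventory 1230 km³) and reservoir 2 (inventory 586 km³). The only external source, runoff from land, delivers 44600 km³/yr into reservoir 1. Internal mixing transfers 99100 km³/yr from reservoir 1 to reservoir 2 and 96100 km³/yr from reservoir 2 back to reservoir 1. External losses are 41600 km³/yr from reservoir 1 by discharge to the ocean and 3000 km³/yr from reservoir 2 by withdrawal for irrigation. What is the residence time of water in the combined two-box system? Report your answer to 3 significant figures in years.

For the system as a whole, the A↔B exchange is internal and contributes nothing to the throughput; only the external sinks remove mass.
M_total = 1230 + 586 = 1816.0 km³.
ΣF_external_out = 41600 + 3000 = 44600 km³/yr.
τ = M_total / ΣF_ext = 1816.0 / 44600 = 0.04072 yr.

0.0407 yr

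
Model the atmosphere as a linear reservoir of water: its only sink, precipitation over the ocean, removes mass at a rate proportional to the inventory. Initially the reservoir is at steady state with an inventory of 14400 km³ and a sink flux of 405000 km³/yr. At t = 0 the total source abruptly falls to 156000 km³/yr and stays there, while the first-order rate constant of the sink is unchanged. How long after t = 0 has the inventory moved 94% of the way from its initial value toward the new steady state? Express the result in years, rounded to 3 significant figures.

0.100 yr

τ = M₀/F₀ = 14400/405000 = 0.03556 yr.
The remaining gap fraction is e^(−t/τ); 94% covered ⇒ e^(−t/τ) = 0.0600.
t = −τ ln(0.0600) = 0.03556 × 2.813 = 0.1000 yr.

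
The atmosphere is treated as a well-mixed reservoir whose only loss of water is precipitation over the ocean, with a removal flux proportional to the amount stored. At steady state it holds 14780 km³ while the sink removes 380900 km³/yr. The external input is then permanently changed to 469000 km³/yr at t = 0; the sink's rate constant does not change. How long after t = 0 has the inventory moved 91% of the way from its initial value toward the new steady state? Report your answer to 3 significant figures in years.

0.0934 yr

τ = M₀/F₀ = 14780/380900 = 0.03880 yr.
The remaining gap fraction is e^(−t/τ); 91% covered ⇒ e^(−t/τ) = 0.0900.
t = −τ ln(0.0900) = 0.03880 × 2.408 = 0.09344 yr.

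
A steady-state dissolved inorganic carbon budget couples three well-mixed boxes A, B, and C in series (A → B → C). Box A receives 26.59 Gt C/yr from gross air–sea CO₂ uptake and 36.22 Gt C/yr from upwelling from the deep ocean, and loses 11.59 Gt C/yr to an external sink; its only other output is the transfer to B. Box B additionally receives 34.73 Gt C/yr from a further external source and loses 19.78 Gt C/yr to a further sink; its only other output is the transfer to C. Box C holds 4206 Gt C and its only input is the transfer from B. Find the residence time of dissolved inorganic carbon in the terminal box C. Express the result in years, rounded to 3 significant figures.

63.6 yr

Box A: F(A→B) = (26.59 + 36.22) − 11.59 = 51.220 Gt C/yr.
Box B: F(B→C) = (51.220 + 34.73) − 19.78 = 66.170 Gt C/yr.
Box C throughput = its input = 66.170 Gt C/yr; τ = 4206 / 66.170 = 63.56 yr.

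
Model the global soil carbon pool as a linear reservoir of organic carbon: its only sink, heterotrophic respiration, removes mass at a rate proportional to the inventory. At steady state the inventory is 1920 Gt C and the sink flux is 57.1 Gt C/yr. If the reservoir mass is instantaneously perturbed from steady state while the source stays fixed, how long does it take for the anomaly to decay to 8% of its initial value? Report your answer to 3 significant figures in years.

For a linear reservoir the anomaly decays as exp(−t/τ) with τ = M/F = 1920/57.1 = 33.63 yr.
exp(−t/τ) = 0.08 ⇒ t = −τ ln(0.08) = 33.63 × 2.526 = 84.93 yr.

84.9 yr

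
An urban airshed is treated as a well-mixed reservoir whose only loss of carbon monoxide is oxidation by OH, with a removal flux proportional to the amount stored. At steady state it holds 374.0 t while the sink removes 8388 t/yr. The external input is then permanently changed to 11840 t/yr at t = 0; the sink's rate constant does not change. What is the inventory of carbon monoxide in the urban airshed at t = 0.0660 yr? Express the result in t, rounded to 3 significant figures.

The sink rate constant is k = F₀/M₀ = 8388/374.0 = 22.43 yr⁻¹.
Solving dM/dt = F₁ − kM with M(0) = M₀ gives M(t) = F₁/k + (M₀ − F₁/k)·e^(−kt).
F₁/k = 11840/22.43 = 527.92 t; kt = 22.43 × 0.0660 = 1.480, e^(−kt) = 0.2276.
M(0.0660) = 527.92 + (374.0 − 527.92) × 0.2276 = 527.92 − 35.03 = 492.89 t.

493 t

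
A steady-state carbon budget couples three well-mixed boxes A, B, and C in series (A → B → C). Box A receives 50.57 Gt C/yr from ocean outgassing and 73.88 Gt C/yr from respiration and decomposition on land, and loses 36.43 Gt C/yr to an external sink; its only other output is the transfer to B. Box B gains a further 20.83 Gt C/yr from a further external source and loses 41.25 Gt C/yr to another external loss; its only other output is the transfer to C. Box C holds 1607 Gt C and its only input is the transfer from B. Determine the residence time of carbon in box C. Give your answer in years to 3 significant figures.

23.8 yr

Box A: F(A→B) = (50.57 + 73.88) − 36.43 = 88.020 Gt C/yr.
Box B: F(B→C) = (88.020 + 20.83) − 41.25 = 67.600 Gt C/yr.
Box C throughput = its input = 67.600 Gt C/yr; τ = 1607 / 67.600 = 23.77 yr.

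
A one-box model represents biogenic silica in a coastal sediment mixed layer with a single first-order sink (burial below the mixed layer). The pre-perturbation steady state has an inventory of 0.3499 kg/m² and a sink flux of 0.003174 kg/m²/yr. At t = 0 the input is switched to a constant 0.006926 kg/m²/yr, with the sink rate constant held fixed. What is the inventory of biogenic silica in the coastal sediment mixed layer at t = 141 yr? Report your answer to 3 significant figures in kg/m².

0.648 kg/m²

τ = M₀/F₀ = 0.3499/0.003174 = 110.2 yr; rate constant k = 1/τ.
New steady state M_∞ = F₁/k = F₁·τ = 0.006926 × 110.2 = 0.76352 kg/m².
M(t) = M_∞ + (M₀ − M_∞)·e^(−t/τ); t/τ = 141/110.2 = 1.279, so e^(−t/τ) = 0.2783.
M(t) = 0.76352 − 0.4136 × 0.2783 = 0.64841 kg/m².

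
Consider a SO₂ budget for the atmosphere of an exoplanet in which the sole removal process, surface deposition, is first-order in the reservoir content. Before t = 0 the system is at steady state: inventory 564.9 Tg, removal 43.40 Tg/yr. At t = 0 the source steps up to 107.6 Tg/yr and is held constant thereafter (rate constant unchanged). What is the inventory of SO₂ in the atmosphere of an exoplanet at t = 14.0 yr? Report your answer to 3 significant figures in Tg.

1120 Tg

Residence time τ = M₀/F₀ = 13.02 yr. The eventual steady state is M_∞ = M₀·(F₁/F₀) = 564.9 × 107.6/43.40 = 1400.5 Tg.
The anomaly ΔM(t) = M(t) − M_∞ decays as ΔM₀·e^(−t/τ) with ΔM₀ = 564.9 − 1400.5 = −835.6 Tg.
At t = 14.0 yr, e^(−t/τ) = e^(−1.076) = 0.3411, so ΔM = −285.0 Tg and M = 1400.5 − 285.0 = 1115.5 Tg.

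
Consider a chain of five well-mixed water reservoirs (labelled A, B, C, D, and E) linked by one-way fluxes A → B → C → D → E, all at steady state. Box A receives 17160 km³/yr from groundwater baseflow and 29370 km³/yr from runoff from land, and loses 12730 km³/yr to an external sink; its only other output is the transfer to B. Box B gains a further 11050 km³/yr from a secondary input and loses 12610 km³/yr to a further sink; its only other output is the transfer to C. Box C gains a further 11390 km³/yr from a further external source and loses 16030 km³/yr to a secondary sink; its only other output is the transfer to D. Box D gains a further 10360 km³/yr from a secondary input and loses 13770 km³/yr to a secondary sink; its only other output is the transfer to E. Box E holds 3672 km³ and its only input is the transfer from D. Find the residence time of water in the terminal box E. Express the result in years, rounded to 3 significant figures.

Box A: F(A→B) = (17160 + 29370) − 12730 = 33800 km³/yr.
Box B: F(B→C) = (33800 + 11050) − 12610 = 32240 km³/yr.
Box C: F(C→D) = (32240 + 11390) − 16030 = 27600 km³/yr.
Box D: F(D→E) = (27600 + 10360) − 13770 = 24190 km³/yr.
Box E throughput = its input = 24190 km³/yr; τ = 3672 / 24190 = 0.1518 yr.

0.152 yr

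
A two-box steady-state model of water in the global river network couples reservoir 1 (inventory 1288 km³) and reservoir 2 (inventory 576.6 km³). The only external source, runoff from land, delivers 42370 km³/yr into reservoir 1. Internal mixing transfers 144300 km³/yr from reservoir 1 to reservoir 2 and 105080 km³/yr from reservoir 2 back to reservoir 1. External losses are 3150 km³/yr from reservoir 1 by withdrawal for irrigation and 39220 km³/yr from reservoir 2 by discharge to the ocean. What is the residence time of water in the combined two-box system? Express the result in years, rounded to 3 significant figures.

Residence time in the combined system uses the total inventory and the total *external* removal — internal exchanges between the two boxes cancel.
M_total = 1288 + 576.6 = 1864.6 km³.
ΣF_external_out = 3150 + 39220 = 42370 km³/yr.
τ = M_total / ΣF_ext = 1864.6 / 42370 = 0.04401 yr.

0.0440 yr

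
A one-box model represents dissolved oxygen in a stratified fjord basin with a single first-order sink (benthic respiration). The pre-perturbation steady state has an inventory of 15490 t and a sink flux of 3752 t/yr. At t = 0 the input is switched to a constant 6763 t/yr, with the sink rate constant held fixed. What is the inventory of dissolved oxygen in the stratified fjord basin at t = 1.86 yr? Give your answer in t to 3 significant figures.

20000 t

Residence time τ = M₀/F₀ = 4.128 yr. The eventual steady state is M_∞ = M₀·(F₁/F₀) = 15490 × 6763/3752 = 27921 t.
The anomaly ΔM(t) = M(t) − M_∞ decays as ΔM₀·e^(−t/τ) with ΔM₀ = 15490 − 27921 = −12430 t.
At t = 1.86 yr, e^(−t/τ) = e^(−0.4505) = 0.6373, so ΔM = −7922 t and M = 27921 − 7922 = 19999 t.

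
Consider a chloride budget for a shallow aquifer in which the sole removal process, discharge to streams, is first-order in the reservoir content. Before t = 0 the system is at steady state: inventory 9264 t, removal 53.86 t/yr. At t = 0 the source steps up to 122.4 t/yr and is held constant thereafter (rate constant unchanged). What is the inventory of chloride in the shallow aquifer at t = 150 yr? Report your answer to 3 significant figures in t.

τ = M₀/F₀ = 9264/53.86 = 172.0 yr; rate constant k = 1/τ.
New steady state M_∞ = F₁/k = F₁·τ = 122.4 × 172.0 = 21053 t.
M(t) = M_∞ + (M₀ − M_∞)·e^(−t/τ); t/τ = 150/172.0 = 0.8721, so e^(−t/τ) = 0.4181.
M(t) = 21053 − 11790 × 0.4181 = 16124 t.

16100 t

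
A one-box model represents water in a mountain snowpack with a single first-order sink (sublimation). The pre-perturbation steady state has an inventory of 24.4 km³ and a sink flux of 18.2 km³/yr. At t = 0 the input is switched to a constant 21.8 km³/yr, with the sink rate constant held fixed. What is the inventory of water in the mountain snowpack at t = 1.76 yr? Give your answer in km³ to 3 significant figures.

27.9 km³

τ = M₀/F₀ = 24.4/18.2 = 1.341 yr; rate constant k = 1/τ.
New steady state M_∞ = F₁/k = F₁·τ = 21.8 × 1.341 = 29.226 km³.
M(t) = M_∞ + (M₀ − M_∞)·e^(−t/τ); t/τ = 1.76/1.341 = 1.313, so e^(−t/τ) = 0.2691.
M(t) = 29.226 − 4.826 × 0.2691 = 27.928 km³.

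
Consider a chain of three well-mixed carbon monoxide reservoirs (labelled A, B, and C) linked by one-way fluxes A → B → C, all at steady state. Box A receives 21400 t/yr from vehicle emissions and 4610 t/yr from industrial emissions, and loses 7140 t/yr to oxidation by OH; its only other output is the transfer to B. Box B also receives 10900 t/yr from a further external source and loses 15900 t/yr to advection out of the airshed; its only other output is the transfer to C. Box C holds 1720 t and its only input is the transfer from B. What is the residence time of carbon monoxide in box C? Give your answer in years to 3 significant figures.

0.124 yr

Box A: F(A→B) = (21400 + 4610) − 7140 = 18870 t/yr.
Box B: F(B→C) = (18870 + 10900) − 15900 = 13870 t/yr.
Box C throughput = its input = 13870 t/yr; τ = 1720 / 13870 = 0.1240 yr.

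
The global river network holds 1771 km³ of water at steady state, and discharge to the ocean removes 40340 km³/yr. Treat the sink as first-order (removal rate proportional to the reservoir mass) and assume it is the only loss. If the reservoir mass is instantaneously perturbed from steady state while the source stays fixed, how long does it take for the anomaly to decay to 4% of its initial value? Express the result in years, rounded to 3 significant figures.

For a linear reservoir the anomaly decays as exp(−t/τ) with τ = M/F = 1771/40340 = 0.04390 yr.
exp(−t/τ) = 0.04 ⇒ t = −τ ln(0.04) = 0.04390 × 3.219 = 0.1413 yr.

0.141 yr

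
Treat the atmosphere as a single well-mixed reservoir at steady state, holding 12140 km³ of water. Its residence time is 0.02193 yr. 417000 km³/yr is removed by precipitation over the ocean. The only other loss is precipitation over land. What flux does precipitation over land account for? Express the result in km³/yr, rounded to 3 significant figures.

Total removal F = M/τ = 12140 / 0.02193 = 553600 km³/yr.
Precipitation over land = F − (417000) = 553600 − 417000 = 136600 km³/yr.

137000 km³/yr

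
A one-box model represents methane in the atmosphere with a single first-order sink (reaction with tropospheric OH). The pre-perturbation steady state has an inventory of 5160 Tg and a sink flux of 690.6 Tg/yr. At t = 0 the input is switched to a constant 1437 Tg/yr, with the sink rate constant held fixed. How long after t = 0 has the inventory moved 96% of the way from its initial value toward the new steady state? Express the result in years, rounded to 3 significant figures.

24.1 yr

τ = M₀/F₀ = 5160/690.6 = 7.472 yr.
The remaining gap fraction is e^(−t/τ); 96% covered ⇒ e^(−t/τ) = 0.0400.
t = −τ ln(0.0400) = 7.472 × 3.219 = 24.05 yr.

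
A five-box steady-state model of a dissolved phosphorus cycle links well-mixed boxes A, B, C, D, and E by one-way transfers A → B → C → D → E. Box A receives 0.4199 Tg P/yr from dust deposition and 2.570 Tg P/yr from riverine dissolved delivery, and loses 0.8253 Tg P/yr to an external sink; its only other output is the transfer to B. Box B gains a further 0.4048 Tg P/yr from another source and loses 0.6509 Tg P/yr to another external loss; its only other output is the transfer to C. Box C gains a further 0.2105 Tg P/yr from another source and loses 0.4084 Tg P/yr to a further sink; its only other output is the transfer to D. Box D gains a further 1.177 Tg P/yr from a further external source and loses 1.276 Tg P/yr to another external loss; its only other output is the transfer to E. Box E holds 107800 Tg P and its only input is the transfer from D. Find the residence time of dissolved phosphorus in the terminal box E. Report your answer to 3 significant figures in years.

66500 yr

Box A: F(A→B) = (0.4199 + 2.570) − 0.8253 = 2.1646 Tg P/yr.
Box B: F(B→C) = (2.1646 + 0.4048) − 0.6509 = 1.9185 Tg P/yr.
Box C: F(C→D) = (1.9185 + 0.2105) − 0.4084 = 1.7206 Tg P/yr.
Box D: F(D→E) = (1.7206 + 1.177) − 1.276 = 1.6216 Tg P/yr.
Box E throughput = its input = 1.6216 Tg P/yr; τ = 107800 / 1.6216 = 66480 yr.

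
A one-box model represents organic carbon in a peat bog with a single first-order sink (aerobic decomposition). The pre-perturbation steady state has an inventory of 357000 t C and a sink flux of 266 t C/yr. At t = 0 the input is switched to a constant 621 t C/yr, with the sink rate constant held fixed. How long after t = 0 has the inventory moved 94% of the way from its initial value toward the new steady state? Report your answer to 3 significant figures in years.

3780 yr

τ = M₀/F₀ = 357000/266 = 1342 yr.
The remaining gap fraction is e^(−t/τ); 94% covered ⇒ e^(−t/τ) = 0.0600.
t = −τ ln(0.0600) = 1342 × 2.813 = 3776 yr.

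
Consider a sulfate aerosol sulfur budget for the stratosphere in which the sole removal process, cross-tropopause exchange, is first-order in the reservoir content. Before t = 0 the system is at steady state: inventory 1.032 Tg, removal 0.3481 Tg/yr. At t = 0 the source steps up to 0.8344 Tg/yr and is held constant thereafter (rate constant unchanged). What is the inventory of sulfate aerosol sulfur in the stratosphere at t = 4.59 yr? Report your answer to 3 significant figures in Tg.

2.17 Tg

The sink rate constant is k = F₀/M₀ = 0.3481/1.032 = 0.3373 yr⁻¹.
Solving dM/dt = F₁ − kM with M(0) = M₀ gives M(t) = F₁/k + (M₀ − F₁/k)·e^(−kt).
F₁/k = 0.8344/0.3373 = 2.4737 Tg; kt = 0.3373 × 4.59 = 1.548, e^(−kt) = 0.2126.
M(4.59) = 2.4737 + (1.032 − 2.4737) × 0.2126 = 2.4737 − 0.3065 = 2.1672 Tg.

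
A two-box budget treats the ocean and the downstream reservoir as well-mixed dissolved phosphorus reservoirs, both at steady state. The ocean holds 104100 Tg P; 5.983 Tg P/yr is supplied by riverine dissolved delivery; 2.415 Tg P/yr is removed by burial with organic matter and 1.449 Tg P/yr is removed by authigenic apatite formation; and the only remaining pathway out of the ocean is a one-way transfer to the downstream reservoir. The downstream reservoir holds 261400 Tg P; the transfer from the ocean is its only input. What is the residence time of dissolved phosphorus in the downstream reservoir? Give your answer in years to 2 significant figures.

Balance the ocean: ΣF_in = 5.9830 Tg P/yr.
Transfer to the downstream reservoir = ΣF_in − (2.415 + 1.449) = 2.1190 Tg P/yr.
At steady state the output of the downstream reservoir equals its input, 2.1190 Tg P/yr.
τ = M / F = 261400 / 2.1190 = 123400 yr.

120000 yr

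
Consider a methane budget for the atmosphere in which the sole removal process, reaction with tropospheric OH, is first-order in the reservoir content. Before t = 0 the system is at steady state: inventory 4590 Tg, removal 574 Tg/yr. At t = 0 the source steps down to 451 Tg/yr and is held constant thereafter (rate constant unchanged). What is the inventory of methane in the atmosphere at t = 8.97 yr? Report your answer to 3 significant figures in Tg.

3930 Tg

The sink rate constant is k = F₀/M₀ = 574/4590 = 0.1251 yr⁻¹.
Solving dM/dt = F₁ − kM with M(0) = M₀ gives M(t) = F₁/k + (M₀ − F₁/k)·e^(−kt).
F₁/k = 451/0.1251 = 3606.4 Tg; kt = 0.1251 × 8.97 = 1.122, e^(−kt) = 0.3257.
M(8.97) = 3606.4 + (4590 − 3606.4) × 0.3257 = 3606.4 + 320.4 = 3926.8 Tg.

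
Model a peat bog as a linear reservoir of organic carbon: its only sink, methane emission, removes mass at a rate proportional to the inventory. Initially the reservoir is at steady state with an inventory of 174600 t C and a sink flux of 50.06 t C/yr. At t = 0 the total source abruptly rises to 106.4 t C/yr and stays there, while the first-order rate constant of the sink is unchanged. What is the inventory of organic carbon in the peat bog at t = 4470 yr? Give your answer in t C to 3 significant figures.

The sink rate constant is k = F₀/M₀ = 50.06/174600 = 0.0002867 yr⁻¹.
Solving dM/dt = F₁ − kM with M(0) = M₀ gives M(t) = F₁/k + (M₀ − F₁/k)·e^(−kt).
F₁/k = 106.4/0.0002867 = 371100 t C; kt = 0.0002867 × 4470 = 1.282, e^(−kt) = 0.2776.
M(4470) = 371100 + (174600 − 371100) × 0.2776 = 371100 − 54550 = 316560 t C.

317000 t C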